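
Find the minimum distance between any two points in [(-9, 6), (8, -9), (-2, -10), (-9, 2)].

Computing all pairwise distances among 4 points:

d((-9, 6), (8, -9)) = 22.6716
d((-9, 6), (-2, -10)) = 17.4642
d((-9, 6), (-9, 2)) = 4.0 <-- minimum
d((8, -9), (-2, -10)) = 10.0499
d((8, -9), (-9, 2)) = 20.2485
d((-2, -10), (-9, 2)) = 13.8924

Closest pair: (-9, 6) and (-9, 2) with distance 4.0

The closest pair is (-9, 6) and (-9, 2) with Euclidean distance 4.0. For 4 points, brute-force pairwise comparison is shown above. For large n, the divide-and-conquer algorithm (sort by x, recurse on halves, check the dividing strip) achieves O(n log n).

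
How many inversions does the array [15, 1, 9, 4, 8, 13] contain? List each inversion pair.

Finding inversions in [15, 1, 9, 4, 8, 13]:

(0, 1): arr[0]=15 > arr[1]=1
(0, 2): arr[0]=15 > arr[2]=9
(0, 3): arr[0]=15 > arr[3]=4
(0, 4): arr[0]=15 > arr[4]=8
(0, 5): arr[0]=15 > arr[5]=13
(2, 3): arr[2]=9 > arr[3]=4
(2, 4): arr[2]=9 > arr[4]=8

Total inversions: 7

The array has 7 inversion(s): (0,1), (0,2), (0,3), (0,4), (0,5), (2,3), (2,4). Each pair (i,j) satisfies i < j and arr[i] > arr[j].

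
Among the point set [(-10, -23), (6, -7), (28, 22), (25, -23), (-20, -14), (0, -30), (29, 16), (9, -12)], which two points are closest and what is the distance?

Computing all pairwise distances among 8 points:

d((-10, -23), (6, -7)) = 22.6274
d((-10, -23), (28, 22)) = 58.8982
d((-10, -23), (25, -23)) = 35.0
d((-10, -23), (-20, -14)) = 13.4536
d((-10, -23), (0, -30)) = 12.2066
d((-10, -23), (29, 16)) = 55.1543
d((-10, -23), (9, -12)) = 21.9545
d((6, -7), (28, 22)) = 36.4005
d((6, -7), (25, -23)) = 24.8395
d((6, -7), (-20, -14)) = 26.9258
d((6, -7), (0, -30)) = 23.7697
d((6, -7), (29, 16)) = 32.5269
d((6, -7), (9, -12)) = 5.831 <-- minimum
d((28, 22), (25, -23)) = 45.0999
d((28, 22), (-20, -14)) = 60.0
d((28, 22), (0, -30)) = 59.0593
d((28, 22), (29, 16)) = 6.0828
d((28, 22), (9, -12)) = 38.9487
d((25, -23), (-20, -14)) = 45.8912
d((25, -23), (0, -30)) = 25.9615
d((25, -23), (29, 16)) = 39.2046
d((25, -23), (9, -12)) = 19.4165
d((-20, -14), (0, -30)) = 25.6125
d((-20, -14), (29, 16)) = 57.4543
d((-20, -14), (9, -12)) = 29.0689
d((0, -30), (29, 16)) = 54.3783
d((0, -30), (9, -12)) = 20.1246
d((29, 16), (9, -12)) = 34.4093

Closest pair: (6, -7) and (9, -12) with distance 5.831

The closest pair is (6, -7) and (9, -12) with Euclidean distance 5.831. For 8 points, brute-force pairwise comparison is shown above. For large n, the divide-and-conquer algorithm (sort by x, recurse on halves, check the dividing strip) achieves O(n log n).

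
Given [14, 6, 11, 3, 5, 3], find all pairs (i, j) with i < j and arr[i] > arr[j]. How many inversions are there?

Finding inversions in [14, 6, 11, 3, 5, 3]:

(0, 1): arr[0]=14 > arr[1]=6
(0, 2): arr[0]=14 > arr[2]=11
(0, 3): arr[0]=14 > arr[3]=3
(0, 4): arr[0]=14 > arr[4]=5
(0, 5): arr[0]=14 > arr[5]=3
(1, 3): arr[1]=6 > arr[3]=3
(1, 4): arr[1]=6 > arr[4]=5
(1, 5): arr[1]=6 > arr[5]=3
(2, 3): arr[2]=11 > arr[3]=3
(2, 4): arr[2]=11 > arr[4]=5
(2, 5): arr[2]=11 > arr[5]=3
(4, 5): arr[4]=5 > arr[5]=3

Total inversions: 12

The array has 12 inversion(s): (0,1), (0,2), (0,3), (0,4), (0,5), (1,3), (1,4), (1,5), (2,3), (2,4), (2,5), (4,5). Each pair (i,j) satisfies i < j and arr[i] > arr[j].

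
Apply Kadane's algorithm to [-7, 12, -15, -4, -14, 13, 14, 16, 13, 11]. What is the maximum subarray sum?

Using Kadane's algorithm on [-7, 12, -15, -4, -14, 13, 14, 16, 13, 11]:

Scanning through the array:
Position 1 (value 12): max_ending_here = 12, max_so_far = 12
Position 2 (value -15): max_ending_here = -3, max_so_far = 12
Position 3 (value -4): max_ending_here = -4, max_so_far = 12
Position 4 (value -14): max_ending_here = -14, max_so_far = 12
Position 5 (value 13): max_ending_here = 13, max_so_far = 13
Position 6 (value 14): max_ending_here = 27, max_so_far = 27
Position 7 (value 16): max_ending_here = 43, max_so_far = 43
Position 8 (value 13): max_ending_here = 56, max_so_far = 56
Position 9 (value 11): max_ending_here = 67, max_so_far = 67

Maximum subarray: [13, 14, 16, 13, 11]
Maximum sum: 67

The maximum subarray is [13, 14, 16, 13, 11] with sum 67. This subarray runs from index 5 to index 9.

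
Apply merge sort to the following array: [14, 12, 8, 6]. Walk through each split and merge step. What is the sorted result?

Merge sort trace:

Split: [14, 12, 8, 6] -> [14, 12] and [8, 6]
  Split: [14, 12] -> [14] and [12]
  Merge: [14] + [12] -> [12, 14]
  Split: [8, 6] -> [8] and [6]
  Merge: [8] + [6] -> [6, 8]
Merge: [12, 14] + [6, 8] -> [6, 8, 12, 14]

Final sorted array: [6, 8, 12, 14]

The merge sort proceeds by recursively splitting the array and merging sorted halves.
After all merges, the sorted array is [6, 8, 12, 14].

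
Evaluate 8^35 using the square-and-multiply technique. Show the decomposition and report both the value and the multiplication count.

Computing 8^35 by squaring (build up from 8^1; each line after the first costs one multiplication):

8^1 = 8
8^2 = (8^1)^2 = 8^2 = 64
8^4 = (8^2)^2 = 64^2 = 4096
8^8 = (8^4)^2 = 4096^2 = 16777216
8^16 = (8^8)^2 = 16777216^2 = 281474976710656
8^17 = 8 * 8^16 = 8 * 281474976710656 = 2251799813685248
8^34 = (8^17)^2 = 2251799813685248^2 = 5070602400912917605986812821504
8^35 = 8 * 8^34 = 8 * 5070602400912917605986812821504 = 40564819207303340847894502572032

Result: 40564819207303340847894502572032
Multiplications needed: 7 (7 lines after 8^1)

8^35 = 40564819207303340847894502572032. Using exponentiation by squaring, this requires 7 multiplications. The key idea: if the exponent is even, square the half-power; if odd, multiply by the base once.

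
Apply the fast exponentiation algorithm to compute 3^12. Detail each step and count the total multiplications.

Computing 3^12 by squaring (build up from 3^1; each line after the first costs one multiplication):

3^1 = 3
3^2 = (3^1)^2 = 3^2 = 9
3^3 = 3 * 3^2 = 3 * 9 = 27
3^6 = (3^3)^2 = 27^2 = 729
3^12 = (3^6)^2 = 729^2 = 531441

Result: 531441
Multiplications needed: 4 (4 lines after 3^1)

3^12 = 531441. Using exponentiation by squaring, this requires 4 multiplications. The key idea: if the exponent is even, square the half-power; if odd, multiply by the base once.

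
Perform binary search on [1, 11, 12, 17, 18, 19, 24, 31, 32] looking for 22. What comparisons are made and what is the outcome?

Binary search for 22 in [1, 11, 12, 17, 18, 19, 24, 31, 32]:

lo=0, hi=8, mid=4, arr[mid]=18 -> 18 < 22, search right half
lo=5, hi=8, mid=6, arr[mid]=24 -> 24 > 22, search left half
lo=5, hi=5, mid=5, arr[mid]=19 -> 19 < 22, search right half
lo=6 > hi=5, target 22 not found

Binary search determines that 22 is not in the array after 3 comparisons. The search space was exhausted without finding the target.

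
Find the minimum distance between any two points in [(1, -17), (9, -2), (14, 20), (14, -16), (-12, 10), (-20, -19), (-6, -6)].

Computing all pairwise distances among 7 points:

d((1, -17), (9, -2)) = 17.0
d((1, -17), (14, 20)) = 39.2173
d((1, -17), (14, -16)) = 13.0384 <-- minimum
d((1, -17), (-12, 10)) = 29.9666
d((1, -17), (-20, -19)) = 21.095
d((1, -17), (-6, -6)) = 13.0384 <-- minimum
d((9, -2), (14, 20)) = 22.561
d((9, -2), (14, -16)) = 14.8661
d((9, -2), (-12, 10)) = 24.1868
d((9, -2), (-20, -19)) = 33.6155
d((9, -2), (-6, -6)) = 15.5242
d((14, 20), (14, -16)) = 36.0
d((14, 20), (-12, 10)) = 27.8568
d((14, 20), (-20, -19)) = 51.7397
d((14, 20), (-6, -6)) = 32.8024
d((14, -16), (-12, 10)) = 36.7696
d((14, -16), (-20, -19)) = 34.1321
d((14, -16), (-6, -6)) = 22.3607
d((-12, 10), (-20, -19)) = 30.0832
d((-12, 10), (-6, -6)) = 17.088
d((-20, -19), (-6, -6)) = 19.105

Minimum distance: 13.0384 (tie among 2 pairs: (1, -17) and (14, -16); (1, -17) and (-6, -6))

The minimum Euclidean distance is 13.0384. There is a tie: 2 pairs achieve this minimum — (1, -17) and (14, -16); (1, -17) and (-6, -6). Any of these is a valid closest pair. For 7 points, brute-force pairwise comparison is shown above. For large n, the divide-and-conquer algorithm (sort by x, recurse on halves, check the dividing strip) achieves O(n log n).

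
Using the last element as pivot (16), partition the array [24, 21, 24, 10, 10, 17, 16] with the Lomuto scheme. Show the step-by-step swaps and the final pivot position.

Lomuto partition with pivot = 16:

Initial array: [24, 21, 24, 10, 10, 17, 16]

arr[0]=24 > 16: no swap
arr[1]=21 > 16: no swap
arr[2]=24 > 16: no swap
arr[3]=10 <= 16: swap with position 0, array becomes [10, 21, 24, 24, 10, 17, 16]
arr[4]=10 <= 16: swap with position 1, array becomes [10, 10, 24, 24, 21, 17, 16]
arr[5]=17 > 16: no swap

Place pivot at position 2: [10, 10, 16, 24, 21, 17, 24]
Pivot position: 2

After partitioning with pivot 16, the array becomes [10, 10, 16, 24, 21, 17, 24]. The pivot is placed at index 2. All elements to the left of the pivot are <= 16, and all elements to the right are > 16.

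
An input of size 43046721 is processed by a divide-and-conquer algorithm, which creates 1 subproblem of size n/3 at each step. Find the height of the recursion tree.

For divide and conquer with division factor 3:

Problem sizes at each level:
Level 0: 43046721
Level 1: 14348907
Level 2: 4782969
Level 3: 1594323
Level 4: 531441
Level 5: 177147
Level 6: 59049
Level 7: 19683
Level 8: 6561
Level 9: 2187
Level 10: 729
Level 11: 243
Level 12: 81
Level 13: 27
Level 14: 9
Level 15: 3
Level 16: 1

The root is level 0 and the size-1 base case is level 16 (the tree spans levels 0 through 16, i.e. 17 levels counting the root), so the depth is the number of divisions: log_3(43046721) = 16

The recursion tree depth is log_3(43046721) = 16. At each level, the problem size is divided by 3, so it takes 16 divisions to reduce to a base case of size 1. The algorithm makes 1 recursive call at each level.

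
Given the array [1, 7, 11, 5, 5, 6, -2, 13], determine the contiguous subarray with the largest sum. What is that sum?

Using Kadane's algorithm on [1, 7, 11, 5, 5, 6, -2, 13]:

Scanning through the array:
Position 1 (value 7): max_ending_here = 8, max_so_far = 8
Position 2 (value 11): max_ending_here = 19, max_so_far = 19
Position 3 (value 5): max_ending_here = 24, max_so_far = 24
Position 4 (value 5): max_ending_here = 29, max_so_far = 29
Position 5 (value 6): max_ending_here = 35, max_so_far = 35
Position 6 (value -2): max_ending_here = 33, max_so_far = 35
Position 7 (value 13): max_ending_here = 46, max_so_far = 46

Maximum subarray: [1, 7, 11, 5, 5, 6, -2, 13]
Maximum sum: 46

The maximum subarray is [1, 7, 11, 5, 5, 6, -2, 13] with sum 46. This subarray runs from index 0 to index 7.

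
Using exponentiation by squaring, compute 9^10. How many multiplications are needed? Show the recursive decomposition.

Computing 9^10 by squaring (build up from 9^1; each line after the first costs one multiplication):

9^1 = 9
9^2 = (9^1)^2 = 9^2 = 81
9^4 = (9^2)^2 = 81^2 = 6561
9^5 = 9 * 9^4 = 9 * 6561 = 59049
9^10 = (9^5)^2 = 59049^2 = 3486784401

Result: 3486784401
Multiplications needed: 4 (4 lines after 9^1)

9^10 = 3486784401. Using exponentiation by squaring, this requires 4 multiplications. The key idea: if the exponent is even, square the half-power; if odd, multiply by the base once.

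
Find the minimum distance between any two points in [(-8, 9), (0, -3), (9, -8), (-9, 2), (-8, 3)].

Computing all pairwise distances among 5 points:

d((-8, 9), (0, -3)) = 14.4222
d((-8, 9), (9, -8)) = 24.0416
d((-8, 9), (-9, 2)) = 7.0711
d((-8, 9), (-8, 3)) = 6.0
d((0, -3), (9, -8)) = 10.2956
d((0, -3), (-9, 2)) = 10.2956
d((0, -3), (-8, 3)) = 10.0
d((9, -8), (-9, 2)) = 20.5913
d((9, -8), (-8, 3)) = 20.2485
d((-9, 2), (-8, 3)) = 1.4142 <-- minimum

Closest pair: (-9, 2) and (-8, 3) with distance 1.4142

The closest pair is (-9, 2) and (-8, 3) with Euclidean distance 1.4142. For 5 points, brute-force pairwise comparison is shown above. For large n, the divide-and-conquer algorithm (sort by x, recurse on halves, check the dividing strip) achieves O(n log n).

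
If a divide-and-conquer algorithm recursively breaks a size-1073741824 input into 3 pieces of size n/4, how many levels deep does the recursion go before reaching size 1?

For divide and conquer with division factor 4:

Problem sizes at each level:
Level 0: 1073741824
Level 1: 268435456
Level 2: 67108864
Level 3: 16777216
Level 4: 4194304
Level 5: 1048576
Level 6: 262144
Level 7: 65536
Level 8: 16384
Level 9: 4096
Level 10: 1024
Level 11: 256
Level 12: 64
Level 13: 16
Level 14: 4
Level 15: 1

The root is level 0 and the size-1 base case is level 15 (the tree spans levels 0 through 15, i.e. 16 levels counting the root), so the depth is the number of divisions: log_4(1073741824) = 15

The recursion tree depth is log_4(1073741824) = 15. At each level, the problem size is divided by 4, so it takes 15 divisions to reduce to a base case of size 1. The algorithm makes 3 recursive calls at each level.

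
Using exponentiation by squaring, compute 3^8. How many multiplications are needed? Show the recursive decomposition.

Computing 3^8 by squaring (build up from 3^1; each line after the first costs one multiplication):

3^1 = 3
3^2 = (3^1)^2 = 3^2 = 9
3^4 = (3^2)^2 = 9^2 = 81
3^8 = (3^4)^2 = 81^2 = 6561

Result: 6561
Multiplications needed: 3 (3 lines after 3^1)

3^8 = 6561. Using exponentiation by squaring, this requires 3 multiplications. The key idea: if the exponent is even, square the half-power; if odd, multiply by the base once.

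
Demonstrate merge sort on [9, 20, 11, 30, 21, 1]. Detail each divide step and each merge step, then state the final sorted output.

Merge sort trace:

Split: [9, 20, 11, 30, 21, 1] -> [9, 20, 11] and [30, 21, 1]
  Split: [9, 20, 11] -> [9] and [20, 11]
    Split: [20, 11] -> [20] and [11]
    Merge: [20] + [11] -> [11, 20]
  Merge: [9] + [11, 20] -> [9, 11, 20]
  Split: [30, 21, 1] -> [30] and [21, 1]
    Split: [21, 1] -> [21] and [1]
    Merge: [21] + [1] -> [1, 21]
  Merge: [30] + [1, 21] -> [1, 21, 30]
Merge: [9, 11, 20] + [1, 21, 30] -> [1, 9, 11, 20, 21, 30]

Final sorted array: [1, 9, 11, 20, 21, 30]

The merge sort proceeds by recursively splitting the array and merging sorted halves.
After all merges, the sorted array is [1, 9, 11, 20, 21, 30].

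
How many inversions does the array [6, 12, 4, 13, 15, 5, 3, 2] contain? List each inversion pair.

Finding inversions in [6, 12, 4, 13, 15, 5, 3, 2]:

(0, 2): arr[0]=6 > arr[2]=4
(0, 5): arr[0]=6 > arr[5]=5
(0, 6): arr[0]=6 > arr[6]=3
(0, 7): arr[0]=6 > arr[7]=2
(1, 2): arr[1]=12 > arr[2]=4
(1, 5): arr[1]=12 > arr[5]=5
(1, 6): arr[1]=12 > arr[6]=3
(1, 7): arr[1]=12 > arr[7]=2
(2, 6): arr[2]=4 > arr[6]=3
(2, 7): arr[2]=4 > arr[7]=2
(3, 5): arr[3]=13 > arr[5]=5
(3, 6): arr[3]=13 > arr[6]=3
(3, 7): arr[3]=13 > arr[7]=2
(4, 5): arr[4]=15 > arr[5]=5
(4, 6): arr[4]=15 > arr[6]=3
(4, 7): arr[4]=15 > arr[7]=2
(5, 6): arr[5]=5 > arr[6]=3
(5, 7): arr[5]=5 > arr[7]=2
(6, 7): arr[6]=3 > arr[7]=2

Total inversions: 19

The array has 19 inversion(s): (0,2), (0,5), (0,6), (0,7), (1,2), (1,5), (1,6), (1,7), (2,6), (2,7), (3,5), (3,6), (3,7), (4,5), (4,6), (4,7), (5,6), (5,7), (6,7). Each pair (i,j) satisfies i < j and arr[i] > arr[j].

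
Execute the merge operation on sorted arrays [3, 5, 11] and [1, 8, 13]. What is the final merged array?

Merging process:

Compare 3 vs 1: take 1 from right. Merged: [1]
Compare 3 vs 8: take 3 from left. Merged: [1, 3]
Compare 5 vs 8: take 5 from left. Merged: [1, 3, 5]
Compare 11 vs 8: take 8 from right. Merged: [1, 3, 5, 8]
Compare 11 vs 13: take 11 from left. Merged: [1, 3, 5, 8, 11]
Append remaining from right: [13]. Merged: [1, 3, 5, 8, 11, 13]

Final merged array: [1, 3, 5, 8, 11, 13]
Total comparisons: 5

The merged array is [1, 3, 5, 8, 11, 13], requiring 5 comparisons. The merge step runs in O(n) time where n is the total number of elements.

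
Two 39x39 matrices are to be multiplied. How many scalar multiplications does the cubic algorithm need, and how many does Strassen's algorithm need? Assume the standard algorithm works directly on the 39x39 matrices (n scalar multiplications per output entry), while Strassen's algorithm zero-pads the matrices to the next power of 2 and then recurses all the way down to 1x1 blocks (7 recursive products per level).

Matrix multiplication for 39x39 matrices:

Strassen's algorithm requires power-of-2 dimensions. Pad 39x39 to 64x64 (next power of 2).

Standard algorithm: 39^3 = 59319 multiplications
Strassen's algorithm: 7^(log2(64)) = 7^6 = 117649 multiplications
Difference: 59319 - 117649 = -58330 (Strassen uses MORE here due to padding overhead — for small or just-over-power-of-2 n, padding can outweigh the per-level savings)

Standard: 59319 multiplications (39^3). Strassen: 117649 multiplications (7^6, after padding to 64x64). Strassen reduces 8 recursive multiplications to 7 at each level.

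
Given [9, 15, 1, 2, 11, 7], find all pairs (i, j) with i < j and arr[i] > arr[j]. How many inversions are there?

Finding inversions in [9, 15, 1, 2, 11, 7]:

(0, 2): arr[0]=9 > arr[2]=1
(0, 3): arr[0]=9 > arr[3]=2
(0, 5): arr[0]=9 > arr[5]=7
(1, 2): arr[1]=15 > arr[2]=1
(1, 3): arr[1]=15 > arr[3]=2
(1, 4): arr[1]=15 > arr[4]=11
(1, 5): arr[1]=15 > arr[5]=7
(4, 5): arr[4]=11 > arr[5]=7

Total inversions: 8

The array has 8 inversion(s): (0,2), (0,3), (0,5), (1,2), (1,3), (1,4), (1,5), (4,5). Each pair (i,j) satisfies i < j and arr[i] > arr[j].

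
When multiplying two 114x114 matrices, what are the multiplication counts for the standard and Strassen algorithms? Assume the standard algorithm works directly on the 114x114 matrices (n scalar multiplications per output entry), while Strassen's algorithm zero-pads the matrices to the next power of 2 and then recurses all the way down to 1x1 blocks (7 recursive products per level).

Matrix multiplication for 114x114 matrices:

Strassen's algorithm requires power-of-2 dimensions. Pad 114x114 to 128x128 (next power of 2).

Standard algorithm: 114^3 = 1481544 multiplications
Strassen's algorithm: 7^(log2(128)) = 7^7 = 823543 multiplications
Savings: 1481544 - 823543 = 658001 multiplications

Standard: 1481544 multiplications (114^3). Strassen: 823543 multiplications (7^7, after padding to 128x128). Strassen reduces 8 recursive multiplications to 7 at each level.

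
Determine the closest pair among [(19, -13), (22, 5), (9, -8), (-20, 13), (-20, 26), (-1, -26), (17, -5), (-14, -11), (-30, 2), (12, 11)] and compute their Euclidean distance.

Computing all pairwise distances among 10 points:

d((19, -13), (22, 5)) = 18.2483
d((19, -13), (9, -8)) = 11.1803
d((19, -13), (-20, 13)) = 46.8722
d((19, -13), (-20, 26)) = 55.1543
d((19, -13), (-1, -26)) = 23.8537
d((19, -13), (17, -5)) = 8.2462 <-- minimum
d((19, -13), (-14, -11)) = 33.0606
d((19, -13), (-30, 2)) = 51.2445
d((19, -13), (12, 11)) = 25.0
d((22, 5), (9, -8)) = 18.3848
d((22, 5), (-20, 13)) = 42.7551
d((22, 5), (-20, 26)) = 46.9574
d((22, 5), (-1, -26)) = 38.6005
d((22, 5), (17, -5)) = 11.1803
d((22, 5), (-14, -11)) = 39.3954
d((22, 5), (-30, 2)) = 52.0865
d((22, 5), (12, 11)) = 11.6619
d((9, -8), (-20, 13)) = 35.805
d((9, -8), (-20, 26)) = 44.6878
d((9, -8), (-1, -26)) = 20.5913
d((9, -8), (17, -5)) = 8.544
d((9, -8), (-14, -11)) = 23.1948
d((9, -8), (-30, 2)) = 40.2616
d((9, -8), (12, 11)) = 19.2354
d((-20, 13), (-20, 26)) = 13.0
d((-20, 13), (-1, -26)) = 43.382
d((-20, 13), (17, -5)) = 41.1461
d((-20, 13), (-14, -11)) = 24.7386
d((-20, 13), (-30, 2)) = 14.8661
d((-20, 13), (12, 11)) = 32.0624
d((-20, 26), (-1, -26)) = 55.3624
d((-20, 26), (17, -5)) = 48.2701
d((-20, 26), (-14, -11)) = 37.4833
d((-20, 26), (-30, 2)) = 26.0
d((-20, 26), (12, 11)) = 35.3412
d((-1, -26), (17, -5)) = 27.6586
d((-1, -26), (-14, -11)) = 19.8494
d((-1, -26), (-30, 2)) = 40.3113
d((-1, -26), (12, 11)) = 39.2173
d((17, -5), (-14, -11)) = 31.5753
d((17, -5), (-30, 2)) = 47.5184
d((17, -5), (12, 11)) = 16.7631
d((-14, -11), (-30, 2)) = 20.6155
d((-14, -11), (12, 11)) = 34.0588
d((-30, 2), (12, 11)) = 42.9535

Closest pair: (19, -13) and (17, -5) with distance 8.2462

The closest pair is (19, -13) and (17, -5) with Euclidean distance 8.2462. For 10 points, brute-force pairwise comparison is shown above. For large n, the divide-and-conquer algorithm (sort by x, recurse on halves, check the dividing strip) achieves O(n log n).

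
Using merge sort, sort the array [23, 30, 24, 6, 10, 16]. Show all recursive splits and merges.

Merge sort trace:

Split: [23, 30, 24, 6, 10, 16] -> [23, 30, 24] and [6, 10, 16]
  Split: [23, 30, 24] -> [23] and [30, 24]
    Split: [30, 24] -> [30] and [24]
    Merge: [30] + [24] -> [24, 30]
  Merge: [23] + [24, 30] -> [23, 24, 30]
  Split: [6, 10, 16] -> [6] and [10, 16]
    Split: [10, 16] -> [10] and [16]
    Merge: [10] + [16] -> [10, 16]
  Merge: [6] + [10, 16] -> [6, 10, 16]
Merge: [23, 24, 30] + [6, 10, 16] -> [6, 10, 16, 23, 24, 30]

Final sorted array: [6, 10, 16, 23, 24, 30]

The merge sort proceeds by recursively splitting the array and merging sorted halves.
After all merges, the sorted array is [6, 10, 16, 23, 24, 30].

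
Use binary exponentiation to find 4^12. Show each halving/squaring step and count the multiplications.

Computing 4^12 by squaring (build up from 4^1; each line after the first costs one multiplication):

4^1 = 4
4^2 = (4^1)^2 = 4^2 = 16
4^3 = 4 * 4^2 = 4 * 16 = 64
4^6 = (4^3)^2 = 64^2 = 4096
4^12 = (4^6)^2 = 4096^2 = 16777216

Result: 16777216
Multiplications needed: 4 (4 lines after 4^1)

4^12 = 16777216. Using exponentiation by squaring, this requires 4 multiplications. The key idea: if the exponent is even, square the half-power; if odd, multiply by the base once.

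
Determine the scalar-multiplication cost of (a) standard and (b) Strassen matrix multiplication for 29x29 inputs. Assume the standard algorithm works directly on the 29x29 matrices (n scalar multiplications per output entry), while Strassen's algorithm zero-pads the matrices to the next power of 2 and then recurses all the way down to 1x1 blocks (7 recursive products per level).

Matrix multiplication for 29x29 matrices:

Strassen's algorithm requires power-of-2 dimensions. Pad 29x29 to 32x32 (next power of 2).

Standard algorithm: 29^3 = 24389 multiplications
Strassen's algorithm: 7^(log2(32)) = 7^5 = 16807 multiplications
Savings: 24389 - 16807 = 7582 multiplications

Standard: 24389 multiplications (29^3). Strassen: 16807 multiplications (7^5, after padding to 32x32). Strassen reduces 8 recursive multiplications to 7 at each level.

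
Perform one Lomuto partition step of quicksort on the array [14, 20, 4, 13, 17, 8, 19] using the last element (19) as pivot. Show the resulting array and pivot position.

Lomuto partition with pivot = 19:

Initial array: [14, 20, 4, 13, 17, 8, 19]

arr[0]=14 <= 19: swap with position 0, array becomes [14, 20, 4, 13, 17, 8, 19]
arr[1]=20 > 19: no swap
arr[2]=4 <= 19: swap with position 1, array becomes [14, 4, 20, 13, 17, 8, 19]
arr[3]=13 <= 19: swap with position 2, array becomes [14, 4, 13, 20, 17, 8, 19]
arr[4]=17 <= 19: swap with position 3, array becomes [14, 4, 13, 17, 20, 8, 19]
arr[5]=8 <= 19: swap with position 4, array becomes [14, 4, 13, 17, 8, 20, 19]

Place pivot at position 5: [14, 4, 13, 17, 8, 19, 20]
Pivot position: 5

After partitioning with pivot 19, the array becomes [14, 4, 13, 17, 8, 19, 20]. The pivot is placed at index 5. All elements to the left of the pivot are <= 19, and all elements to the right are > 19.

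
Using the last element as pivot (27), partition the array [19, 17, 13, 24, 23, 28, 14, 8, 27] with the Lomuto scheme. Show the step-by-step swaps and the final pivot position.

Lomuto partition with pivot = 27:

Initial array: [19, 17, 13, 24, 23, 28, 14, 8, 27]

arr[0]=19 <= 27: swap with position 0, array becomes [19, 17, 13, 24, 23, 28, 14, 8, 27]
arr[1]=17 <= 27: swap with position 1, array becomes [19, 17, 13, 24, 23, 28, 14, 8, 27]
arr[2]=13 <= 27: swap with position 2, array becomes [19, 17, 13, 24, 23, 28, 14, 8, 27]
arr[3]=24 <= 27: swap with position 3, array becomes [19, 17, 13, 24, 23, 28, 14, 8, 27]
arr[4]=23 <= 27: swap with position 4, array becomes [19, 17, 13, 24, 23, 28, 14, 8, 27]
arr[5]=28 > 27: no swap
arr[6]=14 <= 27: swap with position 5, array becomes [19, 17, 13, 24, 23, 14, 28, 8, 27]
arr[7]=8 <= 27: swap with position 6, array becomes [19, 17, 13, 24, 23, 14, 8, 28, 27]

Place pivot at position 7: [19, 17, 13, 24, 23, 14, 8, 27, 28]
Pivot position: 7

After partitioning with pivot 27, the array becomes [19, 17, 13, 24, 23, 14, 8, 27, 28]. The pivot is placed at index 7. All elements to the left of the pivot are <= 27, and all elements to the right are > 27.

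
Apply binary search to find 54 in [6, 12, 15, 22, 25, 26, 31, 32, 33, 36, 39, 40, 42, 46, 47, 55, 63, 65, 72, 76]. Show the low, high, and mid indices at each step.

Binary search for 54 in [6, 12, 15, 22, 25, 26, 31, 32, 33, 36, 39, 40, 42, 46, 47, 55, 63, 65, 72, 76]:

lo=0, hi=19, mid=9, arr[mid]=36 -> 36 < 54, search right half
lo=10, hi=19, mid=14, arr[mid]=47 -> 47 < 54, search right half
lo=15, hi=19, mid=17, arr[mid]=65 -> 65 > 54, search left half
lo=15, hi=16, mid=15, arr[mid]=55 -> 55 > 54, search left half
lo=15 > hi=14, target 54 not found

Binary search determines that 54 is not in the array after 4 comparisons. The search space was exhausted without finding the target.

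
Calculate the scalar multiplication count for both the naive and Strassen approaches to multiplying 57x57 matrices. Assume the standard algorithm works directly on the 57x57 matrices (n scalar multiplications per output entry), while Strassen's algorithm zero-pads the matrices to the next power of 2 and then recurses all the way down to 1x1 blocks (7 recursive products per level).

Matrix multiplication for 57x57 matrices:

Strassen's algorithm requires power-of-2 dimensions. Pad 57x57 to 64x64 (next power of 2).

Standard algorithm: 57^3 = 185193 multiplications
Strassen's algorithm: 7^(log2(64)) = 7^6 = 117649 multiplications
Savings: 185193 - 117649 = 67544 multiplications

Standard: 185193 multiplications (57^3). Strassen: 117649 multiplications (7^6, after padding to 64x64). Strassen reduces 8 recursive multiplications to 7 at each level.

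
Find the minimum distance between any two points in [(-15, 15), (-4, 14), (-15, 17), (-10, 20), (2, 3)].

Computing all pairwise distances among 5 points:

d((-15, 15), (-4, 14)) = 11.0454
d((-15, 15), (-15, 17)) = 2.0 <-- minimum
d((-15, 15), (-10, 20)) = 7.0711
d((-15, 15), (2, 3)) = 20.8087
d((-4, 14), (-15, 17)) = 11.4018
d((-4, 14), (-10, 20)) = 8.4853
d((-4, 14), (2, 3)) = 12.53
d((-15, 17), (-10, 20)) = 5.831
d((-15, 17), (2, 3)) = 22.0227
d((-10, 20), (2, 3)) = 20.8087

Closest pair: (-15, 15) and (-15, 17) with distance 2.0

The closest pair is (-15, 15) and (-15, 17) with Euclidean distance 2.0. For 5 points, brute-force pairwise comparison is shown above. For large n, the divide-and-conquer algorithm (sort by x, recurse on halves, check the dividing strip) achieves O(n log n).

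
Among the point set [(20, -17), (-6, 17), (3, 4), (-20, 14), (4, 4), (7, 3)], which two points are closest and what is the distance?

Computing all pairwise distances among 6 points:

d((20, -17), (-6, 17)) = 42.8019
d((20, -17), (3, 4)) = 27.0185
d((20, -17), (-20, 14)) = 50.6063
d((20, -17), (4, 4)) = 26.4008
d((20, -17), (7, 3)) = 23.8537
d((-6, 17), (3, 4)) = 15.8114
d((-6, 17), (-20, 14)) = 14.3178
d((-6, 17), (4, 4)) = 16.4012
d((-6, 17), (7, 3)) = 19.105
d((3, 4), (-20, 14)) = 25.0799
d((3, 4), (4, 4)) = 1.0 <-- minimum
d((3, 4), (7, 3)) = 4.1231
d((-20, 14), (4, 4)) = 26.0
d((-20, 14), (7, 3)) = 29.1548
d((4, 4), (7, 3)) = 3.1623

Closest pair: (3, 4) and (4, 4) with distance 1.0

The closest pair is (3, 4) and (4, 4) with Euclidean distance 1.0. For 6 points, brute-force pairwise comparison is shown above. For large n, the divide-and-conquer algorithm (sort by x, recurse on halves, check the dividing strip) achieves O(n log n).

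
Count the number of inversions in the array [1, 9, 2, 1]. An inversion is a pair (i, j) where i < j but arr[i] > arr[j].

Finding inversions in [1, 9, 2, 1]:

(1, 2): arr[1]=9 > arr[2]=2
(1, 3): arr[1]=9 > arr[3]=1
(2, 3): arr[2]=2 > arr[3]=1

Total inversions: 3

The array has 3 inversion(s): (1,2), (1,3), (2,3). Each pair (i,j) satisfies i < j and arr[i] > arr[j].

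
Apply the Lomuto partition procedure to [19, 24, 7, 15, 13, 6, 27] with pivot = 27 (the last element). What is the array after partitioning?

Lomuto partition with pivot = 27:

Initial array: [19, 24, 7, 15, 13, 6, 27]

arr[0]=19 <= 27: swap with position 0, array becomes [19, 24, 7, 15, 13, 6, 27]
arr[1]=24 <= 27: swap with position 1, array becomes [19, 24, 7, 15, 13, 6, 27]
arr[2]=7 <= 27: swap with position 2, array becomes [19, 24, 7, 15, 13, 6, 27]
arr[3]=15 <= 27: swap with position 3, array becomes [19, 24, 7, 15, 13, 6, 27]
arr[4]=13 <= 27: swap with position 4, array becomes [19, 24, 7, 15, 13, 6, 27]
arr[5]=6 <= 27: swap with position 5, array becomes [19, 24, 7, 15, 13, 6, 27]

Place pivot at position 6: [19, 24, 7, 15, 13, 6, 27]
Pivot position: 6

After partitioning with pivot 27, the array becomes [19, 24, 7, 15, 13, 6, 27]. The pivot is placed at index 6. All elements to the left of the pivot are <= 27, and all elements to the right are > 27.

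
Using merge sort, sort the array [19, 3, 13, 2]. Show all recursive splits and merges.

Merge sort trace:

Split: [19, 3, 13, 2] -> [19, 3] and [13, 2]
  Split: [19, 3] -> [19] and [3]
  Merge: [19] + [3] -> [3, 19]
  Split: [13, 2] -> [13] and [2]
  Merge: [13] + [2] -> [2, 13]
Merge: [3, 19] + [2, 13] -> [2, 3, 13, 19]

Final sorted array: [2, 3, 13, 19]

The merge sort proceeds by recursively splitting the array and merging sorted halves.
After all merges, the sorted array is [2, 3, 13, 19].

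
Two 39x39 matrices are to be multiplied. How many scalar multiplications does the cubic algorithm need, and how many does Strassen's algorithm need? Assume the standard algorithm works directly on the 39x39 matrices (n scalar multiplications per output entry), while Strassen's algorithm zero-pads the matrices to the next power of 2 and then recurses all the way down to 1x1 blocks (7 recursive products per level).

Matrix multiplication for 39x39 matrices:

Strassen's algorithm requires power-of-2 dimensions. Pad 39x39 to 64x64 (next power of 2).

Standard algorithm: 39^3 = 59319 multiplications
Strassen's algorithm: 7^(log2(64)) = 7^6 = 117649 multiplications
Difference: 59319 - 117649 = -58330 (Strassen uses MORE here due to padding overhead — for small or just-over-power-of-2 n, padding can outweigh the per-level savings)

Standard: 59319 multiplications (39^3). Strassen: 117649 multiplications (7^6, after padding to 64x64). Strassen reduces 8 recursive multiplications to 7 at each level.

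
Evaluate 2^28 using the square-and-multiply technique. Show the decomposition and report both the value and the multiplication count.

Computing 2^28 by squaring (build up from 2^1; each line after the first costs one multiplication):

2^1 = 2
2^2 = (2^1)^2 = 2^2 = 4
2^3 = 2 * 2^2 = 2 * 4 = 8
2^6 = (2^3)^2 = 8^2 = 64
2^7 = 2 * 2^6 = 2 * 64 = 128
2^14 = (2^7)^2 = 128^2 = 16384
2^28 = (2^14)^2 = 16384^2 = 268435456

Result: 268435456
Multiplications needed: 6 (6 lines after 2^1)

2^28 = 268435456. Using exponentiation by squaring, this requires 6 multiplications. The key idea: if the exponent is even, square the half-power; if odd, multiply by the base once.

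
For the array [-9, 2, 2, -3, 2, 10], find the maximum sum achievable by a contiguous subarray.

Using Kadane's algorithm on [-9, 2, 2, -3, 2, 10]:

Scanning through the array:
Position 1 (value 2): max_ending_here = 2, max_so_far = 2
Position 2 (value 2): max_ending_here = 4, max_so_far = 4
Position 3 (value -3): max_ending_here = 1, max_so_far = 4
Position 4 (value 2): max_ending_here = 3, max_so_far = 4
Position 5 (value 10): max_ending_here = 13, max_so_far = 13

Maximum subarray: [2, 2, -3, 2, 10]
Maximum sum: 13

The maximum subarray is [2, 2, -3, 2, 10] with sum 13. This subarray runs from index 1 to index 5.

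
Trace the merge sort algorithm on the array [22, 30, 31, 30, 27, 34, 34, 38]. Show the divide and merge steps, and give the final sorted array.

Merge sort trace:

Split: [22, 30, 31, 30, 27, 34, 34, 38] -> [22, 30, 31, 30] and [27, 34, 34, 38]
  Split: [22, 30, 31, 30] -> [22, 30] and [31, 30]
    Split: [22, 30] -> [22] and [30]
    Merge: [22] + [30] -> [22, 30]
    Split: [31, 30] -> [31] and [30]
    Merge: [31] + [30] -> [30, 31]
  Merge: [22, 30] + [30, 31] -> [22, 30, 30, 31]
  Split: [27, 34, 34, 38] -> [27, 34] and [34, 38]
    Split: [27, 34] -> [27] and [34]
    Merge: [27] + [34] -> [27, 34]
    Split: [34, 38] -> [34] and [38]
    Merge: [34] + [38] -> [34, 38]
  Merge: [27, 34] + [34, 38] -> [27, 34, 34, 38]
Merge: [22, 30, 30, 31] + [27, 34, 34, 38] -> [22, 27, 30, 30, 31, 34, 34, 38]

Final sorted array: [22, 27, 30, 30, 31, 34, 34, 38]

The merge sort proceeds by recursively splitting the array and merging sorted halves.
After all merges, the sorted array is [22, 27, 30, 30, 31, 34, 34, 38].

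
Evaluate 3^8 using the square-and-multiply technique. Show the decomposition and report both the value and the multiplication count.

Computing 3^8 by squaring (build up from 3^1; each line after the first costs one multiplication):

3^1 = 3
3^2 = (3^1)^2 = 3^2 = 9
3^4 = (3^2)^2 = 9^2 = 81
3^8 = (3^4)^2 = 81^2 = 6561

Result: 6561
Multiplications needed: 3 (3 lines after 3^1)

3^8 = 6561. Using exponentiation by squaring, this requires 3 multiplications. The key idea: if the exponent is even, square the half-power; if odd, multiply by the base once.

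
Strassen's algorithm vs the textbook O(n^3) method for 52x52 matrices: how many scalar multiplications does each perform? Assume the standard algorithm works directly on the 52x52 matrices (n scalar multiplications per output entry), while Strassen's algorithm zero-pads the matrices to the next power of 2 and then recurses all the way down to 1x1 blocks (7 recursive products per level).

Matrix multiplication for 52x52 matrices:

Strassen's algorithm requires power-of-2 dimensions. Pad 52x52 to 64x64 (next power of 2).

Standard algorithm: 52^3 = 140608 multiplications
Strassen's algorithm: 7^(log2(64)) = 7^6 = 117649 multiplications
Savings: 140608 - 117649 = 22959 multiplications

Standard: 140608 multiplications (52^3). Strassen: 117649 multiplications (7^6, after padding to 64x64). Strassen reduces 8 recursive multiplications to 7 at each level.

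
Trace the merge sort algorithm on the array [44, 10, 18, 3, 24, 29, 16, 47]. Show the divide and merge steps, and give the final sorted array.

Merge sort trace:

Split: [44, 10, 18, 3, 24, 29, 16, 47] -> [44, 10, 18, 3] and [24, 29, 16, 47]
  Split: [44, 10, 18, 3] -> [44, 10] and [18, 3]
    Split: [44, 10] -> [44] and [10]
    Merge: [44] + [10] -> [10, 44]
    Split: [18, 3] -> [18] and [3]
    Merge: [18] + [3] -> [3, 18]
  Merge: [10, 44] + [3, 18] -> [3, 10, 18, 44]
  Split: [24, 29, 16, 47] -> [24, 29] and [16, 47]
    Split: [24, 29] -> [24] and [29]
    Merge: [24] + [29] -> [24, 29]
    Split: [16, 47] -> [16] and [47]
    Merge: [16] + [47] -> [16, 47]
  Merge: [24, 29] + [16, 47] -> [16, 24, 29, 47]
Merge: [3, 10, 18, 44] + [16, 24, 29, 47] -> [3, 10, 16, 18, 24, 29, 44, 47]

Final sorted array: [3, 10, 16, 18, 24, 29, 44, 47]

The merge sort proceeds by recursively splitting the array and merging sorted halves.
After all merges, the sorted array is [3, 10, 16, 18, 24, 29, 44, 47].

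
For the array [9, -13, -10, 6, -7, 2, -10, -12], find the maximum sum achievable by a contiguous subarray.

Using Kadane's algorithm on [9, -13, -10, 6, -7, 2, -10, -12]:

Scanning through the array:
Position 1 (value -13): max_ending_here = -4, max_so_far = 9
Position 2 (value -10): max_ending_here = -10, max_so_far = 9
Position 3 (value 6): max_ending_here = 6, max_so_far = 9
Position 4 (value -7): max_ending_here = -1, max_so_far = 9
Position 5 (value 2): max_ending_here = 2, max_so_far = 9
Position 6 (value -10): max_ending_here = -8, max_so_far = 9
Position 7 (value -12): max_ending_here = -12, max_so_far = 9

Maximum subarray: [9]
Maximum sum: 9

The maximum subarray is [9] with sum 9. This subarray runs from index 0 to index 0.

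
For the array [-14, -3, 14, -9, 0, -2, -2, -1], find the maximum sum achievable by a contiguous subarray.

Using Kadane's algorithm on [-14, -3, 14, -9, 0, -2, -2, -1]:

Scanning through the array:
Position 1 (value -3): max_ending_here = -3, max_so_far = -3
Position 2 (value 14): max_ending_here = 14, max_so_far = 14
Position 3 (value -9): max_ending_here = 5, max_so_far = 14
Position 4 (value 0): max_ending_here = 5, max_so_far = 14
Position 5 (value -2): max_ending_here = 3, max_so_far = 14
Position 6 (value -2): max_ending_here = 1, max_so_far = 14
Position 7 (value -1): max_ending_here = 0, max_so_far = 14

Maximum subarray: [14]
Maximum sum: 14

The maximum subarray is [14] with sum 14. This subarray runs from index 2 to index 2.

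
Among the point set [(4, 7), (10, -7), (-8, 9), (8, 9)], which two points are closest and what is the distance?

Computing all pairwise distances among 4 points:

d((4, 7), (10, -7)) = 15.2315
d((4, 7), (-8, 9)) = 12.1655
d((4, 7), (8, 9)) = 4.4721 <-- minimum
d((10, -7), (-8, 9)) = 24.0832
d((10, -7), (8, 9)) = 16.1245
d((-8, 9), (8, 9)) = 16.0

Closest pair: (4, 7) and (8, 9) with distance 4.4721

The closest pair is (4, 7) and (8, 9) with Euclidean distance 4.4721. For 4 points, brute-force pairwise comparison is shown above. For large n, the divide-and-conquer algorithm (sort by x, recurse on halves, check the dividing strip) achieves O(n log n).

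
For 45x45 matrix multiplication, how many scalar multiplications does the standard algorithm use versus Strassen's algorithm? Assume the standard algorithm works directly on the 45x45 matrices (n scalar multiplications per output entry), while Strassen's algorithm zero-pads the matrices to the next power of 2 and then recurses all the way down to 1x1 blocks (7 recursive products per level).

Matrix multiplication for 45x45 matrices:

Strassen's algorithm requires power-of-2 dimensions. Pad 45x45 to 64x64 (next power of 2).

Standard algorithm: 45^3 = 91125 multiplications
Strassen's algorithm: 7^(log2(64)) = 7^6 = 117649 multiplications
Difference: 91125 - 117649 = -26524 (Strassen uses MORE here due to padding overhead — for small or just-over-power-of-2 n, padding can outweigh the per-level savings)

Standard: 91125 multiplications (45^3). Strassen: 117649 multiplications (7^6, after padding to 64x64). Strassen reduces 8 recursive multiplications to 7 at each level.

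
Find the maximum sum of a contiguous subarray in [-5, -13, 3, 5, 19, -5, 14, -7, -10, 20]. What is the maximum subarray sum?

Using Kadane's algorithm on [-5, -13, 3, 5, 19, -5, 14, -7, -10, 20]:

Scanning through the array:
Position 1 (value -13): max_ending_here = -13, max_so_far = -5
Position 2 (value 3): max_ending_here = 3, max_so_far = 3
Position 3 (value 5): max_ending_here = 8, max_so_far = 8
Position 4 (value 19): max_ending_here = 27, max_so_far = 27
Position 5 (value -5): max_ending_here = 22, max_so_far = 27
Position 6 (value 14): max_ending_here = 36, max_so_far = 36
Position 7 (value -7): max_ending_here = 29, max_so_far = 36
Position 8 (value -10): max_ending_here = 19, max_so_far = 36
Position 9 (value 20): max_ending_here = 39, max_so_far = 39

Maximum subarray: [3, 5, 19, -5, 14, -7, -10, 20]
Maximum sum: 39

The maximum subarray is [3, 5, 19, -5, 14, -7, -10, 20] with sum 39. This subarray runs from index 2 to index 9.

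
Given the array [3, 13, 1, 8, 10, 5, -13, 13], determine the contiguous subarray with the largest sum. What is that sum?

Using Kadane's algorithm on [3, 13, 1, 8, 10, 5, -13, 13]:

Scanning through the array:
Position 1 (value 13): max_ending_here = 16, max_so_far = 16
Position 2 (value 1): max_ending_here = 17, max_so_far = 17
Position 3 (value 8): max_ending_here = 25, max_so_far = 25
Position 4 (value 10): max_ending_here = 35, max_so_far = 35
Position 5 (value 5): max_ending_here = 40, max_so_far = 40
Position 6 (value -13): max_ending_here = 27, max_so_far = 40
Position 7 (value 13): max_ending_here = 40, max_so_far = 40

Maximum subarray: [3, 13, 1, 8, 10, 5]
Maximum sum: 40

The maximum subarray is [3, 13, 1, 8, 10, 5] with sum 40. This subarray runs from index 0 to index 5.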